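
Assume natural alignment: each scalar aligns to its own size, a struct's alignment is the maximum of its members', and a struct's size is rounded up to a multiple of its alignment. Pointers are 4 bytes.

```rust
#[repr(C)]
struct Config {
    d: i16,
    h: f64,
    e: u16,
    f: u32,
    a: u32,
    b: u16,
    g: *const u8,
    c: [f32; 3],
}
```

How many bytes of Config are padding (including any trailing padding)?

@0: d [2B, align 2] → 2
+6 pad (align 8)
@8: h [8B, align 8] → 16
@16: e [2B, align 2] → 18
+2 pad (align 4)
@20: f [4B, align 4] → 24
@24: a [4B, align 4] → 28
@28: b [2B, align 2] → 30
+2 pad (align 4)
@32: g [4B, align 4] → 36
@36: c [12B, align 4] → 48
size 48, align 8
data bytes 38, size 48 → padding 10

10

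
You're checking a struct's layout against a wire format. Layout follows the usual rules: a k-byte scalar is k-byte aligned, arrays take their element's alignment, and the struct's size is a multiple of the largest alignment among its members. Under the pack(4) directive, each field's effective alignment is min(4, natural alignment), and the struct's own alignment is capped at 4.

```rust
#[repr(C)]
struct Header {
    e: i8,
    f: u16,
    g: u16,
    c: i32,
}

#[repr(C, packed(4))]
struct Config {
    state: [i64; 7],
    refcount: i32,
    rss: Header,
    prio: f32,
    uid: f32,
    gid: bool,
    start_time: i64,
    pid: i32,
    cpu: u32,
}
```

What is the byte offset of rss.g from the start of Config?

Header: 0..1  e  (1B, 1-aligned); 1..2  -- padding (1B); 2..4  f  (2B, 2-aligned); 4..6  g  (2B, 2-aligned); 6..8  -- padding (2B); 8..12  c  (4B, 4-aligned); sizeof = 12, alignof = 4
0..56  state  (56B, 4-aligned)
56..60  refcount  (4B, 4-aligned)
60..72  rss  (12B, 4-aligned)
within Header: g at 4
60 + 4 = 64

64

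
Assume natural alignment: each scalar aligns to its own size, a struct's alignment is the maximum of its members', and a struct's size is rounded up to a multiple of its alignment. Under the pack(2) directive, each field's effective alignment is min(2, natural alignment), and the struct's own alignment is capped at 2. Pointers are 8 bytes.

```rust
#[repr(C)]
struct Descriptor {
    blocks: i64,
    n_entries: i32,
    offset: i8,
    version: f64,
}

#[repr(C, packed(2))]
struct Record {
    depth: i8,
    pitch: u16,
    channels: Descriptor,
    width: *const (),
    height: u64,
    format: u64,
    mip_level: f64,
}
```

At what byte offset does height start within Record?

Descriptor: 0..8  blocks  (8B, 8-aligned); 8..12  n_entries  (4B, 4-aligned); 12..13  offset  (1B, 1-aligned); 13..16  -- padding (3B); 16..24  version  (8B, 8-aligned); sizeof = 24, alignof = 8
0..1  depth  (1B, 1-aligned)
1..2  -- padding (1B)
2..4  pitch  (2B, 2-aligned)
4..28  channels  (24B, 2-aligned)
28..36  width  (8B, 2-aligned)
36..44  height  (8B, 2-aligned)

36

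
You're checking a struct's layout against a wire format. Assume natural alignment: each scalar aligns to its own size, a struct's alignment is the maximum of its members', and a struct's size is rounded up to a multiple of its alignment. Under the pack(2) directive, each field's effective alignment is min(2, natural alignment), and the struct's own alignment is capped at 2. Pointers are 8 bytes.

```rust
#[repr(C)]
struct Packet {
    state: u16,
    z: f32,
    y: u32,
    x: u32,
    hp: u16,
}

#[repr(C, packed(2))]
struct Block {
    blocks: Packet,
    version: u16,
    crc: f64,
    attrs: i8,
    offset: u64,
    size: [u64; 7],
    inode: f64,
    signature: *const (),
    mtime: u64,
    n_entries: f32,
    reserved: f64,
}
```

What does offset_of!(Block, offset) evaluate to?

32

Packet: state at 0 (size 2, align 2) → ends 2; pad 2 to align 4 for z; z at 4 (size 4, align 4) → ends 8; y at 8 (size 4, align 4) → ends 12; x at 12 (size 4, align 4) → ends 16; hp at 16 (size 2, align 2) → ends 18; tail pad 2 to reach multiple of 4; total 20 bytes, alignment 4
blocks at 0 (size 20, align 2) → ends 20
version at 20 (size 2, align 2) → ends 22
crc at 22 (size 8, align 2) → ends 30
attrs at 30 (size 1, align 1) → ends 31
pad 1 to align 2 for offset
offset at 32 (size 8, align 2) → ends 40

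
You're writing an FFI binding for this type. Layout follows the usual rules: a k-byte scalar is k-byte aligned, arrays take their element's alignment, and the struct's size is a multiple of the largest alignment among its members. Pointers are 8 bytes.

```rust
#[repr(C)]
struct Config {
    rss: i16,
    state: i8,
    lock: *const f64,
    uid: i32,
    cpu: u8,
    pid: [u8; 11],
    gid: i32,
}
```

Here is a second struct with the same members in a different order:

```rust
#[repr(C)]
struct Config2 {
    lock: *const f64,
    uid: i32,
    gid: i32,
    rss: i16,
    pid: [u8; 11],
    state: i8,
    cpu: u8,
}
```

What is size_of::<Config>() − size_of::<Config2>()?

8

0..2  rss  (2B, 2-aligned)
2..3  state  (1B, 1-aligned)
3..8  -- padding (5B)
8..16  lock  (8B, 8-aligned)
16..20  uid  (4B, 4-aligned)
20..21  cpu  (1B, 1-aligned)
21..32  pid  (11B, 1-aligned)
32..36  gid  (4B, 4-aligned)
36..40  -- tail padding (4B)
sizeof = 40, alignof = 8
— Config2 —
0..8  lock  (8B, 8-aligned)
8..12  uid  (4B, 4-aligned)
12..16  gid  (4B, 4-aligned)
16..18  rss  (2B, 2-aligned)
18..29  pid  (11B, 1-aligned)
29..30  state  (1B, 1-aligned)
30..31  cpu  (1B, 1-aligned)
31..32  -- tail padding (1B)
sizeof = 32, alignof = 8
40 − 32 = 8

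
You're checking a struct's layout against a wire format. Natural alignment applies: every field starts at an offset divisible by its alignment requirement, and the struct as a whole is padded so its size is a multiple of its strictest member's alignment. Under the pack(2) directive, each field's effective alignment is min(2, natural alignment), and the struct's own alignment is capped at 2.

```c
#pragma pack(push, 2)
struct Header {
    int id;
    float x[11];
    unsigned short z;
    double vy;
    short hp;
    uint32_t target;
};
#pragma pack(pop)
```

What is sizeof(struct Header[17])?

id at 0 (size 4, align 2) → ends 4
x at 4 (size 44, align 2) → ends 48
z at 48 (size 2, align 2) → ends 50
vy at 50 (size 8, align 2) → ends 58
hp at 58 (size 2, align 2) → ends 60
target at 60 (size 4, align 2) → ends 64
total 64 bytes, alignment 2
array of 17: 17 × 64 = 1088

1088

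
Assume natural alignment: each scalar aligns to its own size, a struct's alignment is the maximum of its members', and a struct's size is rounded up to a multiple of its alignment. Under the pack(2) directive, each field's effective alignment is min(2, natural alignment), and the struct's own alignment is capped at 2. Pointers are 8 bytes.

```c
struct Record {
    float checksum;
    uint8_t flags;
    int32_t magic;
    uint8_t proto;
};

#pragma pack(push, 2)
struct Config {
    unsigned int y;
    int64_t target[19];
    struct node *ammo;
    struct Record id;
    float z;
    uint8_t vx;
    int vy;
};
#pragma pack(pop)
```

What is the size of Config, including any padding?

190

Record: checksum at 0 (size 4, align 4) → ends 4; flags at 4 (size 1, align 1) → ends 5; pad 3 to align 4 for magic; magic at 8 (size 4, align 4) → ends 12; proto at 12 (size 1, align 1) → ends 13; tail pad 3 to reach multiple of 4; total 16 bytes, alignment 4
y at 0 (size 4, align 2) → ends 4
target at 4 (size 152, align 2) → ends 156
ammo at 156 (size 8, align 2) → ends 164
id at 164 (size 16, align 2) → ends 180
z at 180 (size 4, align 2) → ends 184
vx at 184 (size 1, align 1) → ends 185
pad 1 to align 2 for vy
vy at 186 (size 4, align 2) → ends 190
total 190 bytes, alignment 2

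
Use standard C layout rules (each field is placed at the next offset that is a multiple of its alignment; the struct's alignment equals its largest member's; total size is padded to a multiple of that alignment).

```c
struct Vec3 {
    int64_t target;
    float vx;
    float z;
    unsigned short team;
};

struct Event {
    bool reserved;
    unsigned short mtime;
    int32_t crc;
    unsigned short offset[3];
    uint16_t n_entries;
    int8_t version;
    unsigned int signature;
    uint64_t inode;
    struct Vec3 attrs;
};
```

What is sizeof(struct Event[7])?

Vec3: target at 0 (size 8, align 8) → ends 8; vx at 8 (size 4, align 4) → ends 12; z at 12 (size 4, align 4) → ends 16; team at 16 (size 2, align 2) → ends 18; tail pad 6 to reach multiple of 8; total 24 bytes, alignment 8
reserved at 0 (size 1, align 1) → ends 1
pad 1 to align 2 for mtime
mtime at 2 (size 2, align 2) → ends 4
crc at 4 (size 4, align 4) → ends 8
offset at 8 (size 6, align 2) → ends 14
n_entries at 14 (size 2, align 2) → ends 16
version at 16 (size 1, align 1) → ends 17
pad 3 to align 4 for signature
signature at 20 (size 4, align 4) → ends 24
inode at 24 (size 8, align 8) → ends 32
attrs at 32 (size 24, align 8) → ends 56
total 56 bytes, alignment 8
array of 7: 7 × 56 = 392

392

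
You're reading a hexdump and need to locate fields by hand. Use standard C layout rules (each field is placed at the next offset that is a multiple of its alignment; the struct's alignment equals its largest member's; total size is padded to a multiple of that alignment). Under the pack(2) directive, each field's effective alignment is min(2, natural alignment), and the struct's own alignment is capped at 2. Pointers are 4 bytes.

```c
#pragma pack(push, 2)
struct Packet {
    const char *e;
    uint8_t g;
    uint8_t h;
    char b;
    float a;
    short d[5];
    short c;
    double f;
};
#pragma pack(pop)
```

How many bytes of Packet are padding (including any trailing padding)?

1

e at 0 (size 4, align 2) → ends 4
g at 4 (size 1, align 1) → ends 5
h at 5 (size 1, align 1) → ends 6
b at 6 (size 1, align 1) → ends 7
pad 1 to align 2 for a
a at 8 (size 4, align 2) → ends 12
d at 12 (size 10, align 2) → ends 22
c at 22 (size 2, align 2) → ends 24
f at 24 (size 8, align 2) → ends 32
total 32 bytes, alignment 2
data bytes 31, size 32 → padding 1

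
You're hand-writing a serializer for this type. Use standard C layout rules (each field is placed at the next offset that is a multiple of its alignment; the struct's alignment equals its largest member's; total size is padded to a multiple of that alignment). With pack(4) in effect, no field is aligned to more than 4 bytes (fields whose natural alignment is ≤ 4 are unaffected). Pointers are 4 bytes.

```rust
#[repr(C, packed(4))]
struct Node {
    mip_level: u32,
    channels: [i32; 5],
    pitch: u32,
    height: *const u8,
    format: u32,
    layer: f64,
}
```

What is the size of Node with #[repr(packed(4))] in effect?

44

mip_level at 0 (size 4, align 4) → ends 4
channels at 4 (size 20, align 4) → ends 24
pitch at 24 (size 4, align 4) → ends 28
height at 28 (size 4, align 4) → ends 32
format at 32 (size 4, align 4) → ends 36
layer at 36 (size 8, align 4) → ends 44
total 44 bytes, alignment 4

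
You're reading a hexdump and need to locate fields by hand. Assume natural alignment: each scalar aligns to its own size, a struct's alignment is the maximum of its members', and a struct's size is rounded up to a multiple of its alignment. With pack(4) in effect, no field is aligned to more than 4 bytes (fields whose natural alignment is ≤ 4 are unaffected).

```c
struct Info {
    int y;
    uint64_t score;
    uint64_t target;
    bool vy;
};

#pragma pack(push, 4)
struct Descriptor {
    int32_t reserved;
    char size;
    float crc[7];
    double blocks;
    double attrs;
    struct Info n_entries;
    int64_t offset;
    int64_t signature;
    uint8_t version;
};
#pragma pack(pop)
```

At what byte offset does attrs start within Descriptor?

Info: y at 0 (size 4, align 4) → ends 4; pad 4 to align 8 for score; score at 8 (size 8, align 8) → ends 16; target at 16 (size 8, align 8) → ends 24; vy at 24 (size 1, align 1) → ends 25; tail pad 7 to reach multiple of 8; total 32 bytes, alignment 8
reserved at 0 (size 4, align 4) → ends 4
size at 4 (size 1, align 1) → ends 5
pad 3 to align 4 for crc
crc at 8 (size 28, align 4) → ends 36
blocks at 36 (size 8, align 4) → ends 44
attrs at 44 (size 8, align 4) → ends 52

44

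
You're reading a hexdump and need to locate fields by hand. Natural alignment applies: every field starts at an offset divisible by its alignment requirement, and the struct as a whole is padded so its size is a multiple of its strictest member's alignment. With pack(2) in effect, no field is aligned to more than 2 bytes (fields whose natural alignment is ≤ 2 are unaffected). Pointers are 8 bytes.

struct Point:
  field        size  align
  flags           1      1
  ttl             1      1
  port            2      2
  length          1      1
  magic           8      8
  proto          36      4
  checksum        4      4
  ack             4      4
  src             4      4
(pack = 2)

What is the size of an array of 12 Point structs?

0..1  flags  (1B, 1-aligned)
1..2  ttl  (1B, 1-aligned)
2..4  port  (2B, 2-aligned)
4..5  length  (1B, 1-aligned)
5..6  -- padding (1B)
6..14  magic  (8B, 2-aligned)
14..50  proto  (36B, 2-aligned)
50..54  checksum  (4B, 2-aligned)
54..58  ack  (4B, 2-aligned)
58..62  src  (4B, 2-aligned)
sizeof = 62, alignof = 2
array of 12: 12 × 62 = 744

744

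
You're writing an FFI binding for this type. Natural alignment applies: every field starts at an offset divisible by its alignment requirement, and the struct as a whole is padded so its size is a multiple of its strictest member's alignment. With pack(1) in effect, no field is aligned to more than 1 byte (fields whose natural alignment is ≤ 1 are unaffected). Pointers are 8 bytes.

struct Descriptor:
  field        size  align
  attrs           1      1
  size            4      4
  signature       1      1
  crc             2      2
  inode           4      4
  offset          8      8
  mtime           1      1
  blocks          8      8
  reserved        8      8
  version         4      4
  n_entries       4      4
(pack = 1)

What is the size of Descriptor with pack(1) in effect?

45

attrs at 0 (size 1, align 1) → ends 1
size at 1 (size 4, align 1) → ends 5
signature at 5 (size 1, align 1) → ends 6
crc at 6 (size 2, align 1) → ends 8
inode at 8 (size 4, align 1) → ends 12
offset at 12 (size 8, align 1) → ends 20
mtime at 20 (size 1, align 1) → ends 21
blocks at 21 (size 8, align 1) → ends 29
reserved at 29 (size 8, align 1) → ends 37
version at 37 (size 4, align 1) → ends 41
n_entries at 41 (size 4, align 1) → ends 45
total 45 bytes, alignment 1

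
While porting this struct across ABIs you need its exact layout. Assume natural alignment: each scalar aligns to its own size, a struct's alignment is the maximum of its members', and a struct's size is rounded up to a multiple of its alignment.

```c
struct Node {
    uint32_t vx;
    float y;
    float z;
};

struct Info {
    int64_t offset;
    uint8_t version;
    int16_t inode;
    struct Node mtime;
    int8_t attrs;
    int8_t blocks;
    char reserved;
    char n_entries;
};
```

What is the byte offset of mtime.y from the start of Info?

16

Node: 0..4  vx  (4B, 4-aligned); 4..8  y  (4B, 4-aligned); 8..12  z  (4B, 4-aligned); sizeof = 12, alignof = 4
0..8  offset  (8B, 8-aligned)
8..9  version  (1B, 1-aligned)
9..10  -- padding (1B)
10..12  inode  (2B, 2-aligned)
12..24  mtime  (12B, 4-aligned)
within Node: y at 4
12 + 4 = 16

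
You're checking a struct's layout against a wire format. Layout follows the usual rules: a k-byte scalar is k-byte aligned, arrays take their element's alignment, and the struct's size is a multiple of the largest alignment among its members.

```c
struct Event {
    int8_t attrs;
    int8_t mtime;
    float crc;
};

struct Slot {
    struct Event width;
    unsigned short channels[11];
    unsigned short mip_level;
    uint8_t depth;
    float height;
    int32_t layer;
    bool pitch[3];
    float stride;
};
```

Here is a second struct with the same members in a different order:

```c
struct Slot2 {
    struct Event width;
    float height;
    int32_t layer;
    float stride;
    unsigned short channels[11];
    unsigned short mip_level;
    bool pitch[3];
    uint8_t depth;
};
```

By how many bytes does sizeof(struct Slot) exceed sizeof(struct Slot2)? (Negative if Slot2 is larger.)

4

Event: attrs at 0 (size 1, align 1) → ends 1; mtime at 1 (size 1, align 1) → ends 2; pad 2 to align 4 for crc; crc at 4 (size 4, align 4) → ends 8; total 8 bytes, alignment 4
width at 0 (size 8, align 4) → ends 8
channels at 8 (size 22, align 2) → ends 30
mip_level at 30 (size 2, align 2) → ends 32
depth at 32 (size 1, align 1) → ends 33
pad 3 to align 4 for height
height at 36 (size 4, align 4) → ends 40
layer at 40 (size 4, align 4) → ends 44
pitch at 44 (size 3, align 1) → ends 47
pad 1 to align 4 for stride
stride at 48 (size 4, align 4) → ends 52
total 52 bytes, alignment 4
— Slot2 —
width at 0 (size 8, align 4) → ends 8
height at 8 (size 4, align 4) → ends 12
layer at 12 (size 4, align 4) → ends 16
stride at 16 (size 4, align 4) → ends 20
channels at 20 (size 22, align 2) → ends 42
mip_level at 42 (size 2, align 2) → ends 44
pitch at 44 (size 3, align 1) → ends 47
depth at 47 (size 1, align 1) → ends 48
total 48 bytes, alignment 4
52 − 48 = 4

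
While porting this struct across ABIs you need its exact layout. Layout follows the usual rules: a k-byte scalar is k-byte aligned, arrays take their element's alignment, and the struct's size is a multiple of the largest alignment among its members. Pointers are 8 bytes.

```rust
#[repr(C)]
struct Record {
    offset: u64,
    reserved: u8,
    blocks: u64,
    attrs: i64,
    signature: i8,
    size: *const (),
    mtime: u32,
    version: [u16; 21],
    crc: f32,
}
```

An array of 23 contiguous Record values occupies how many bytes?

2392

0..8  offset  (8B, 8-aligned)
8..9  reserved  (1B, 1-aligned)
9..16  -- padding (7B)
16..24  blocks  (8B, 8-aligned)
24..32  attrs  (8B, 8-aligned)
32..33  signature  (1B, 1-aligned)
33..40  -- padding (7B)
40..48  size  (8B, 8-aligned)
48..52  mtime  (4B, 4-aligned)
52..94  version  (42B, 2-aligned)
94..96  -- padding (2B)
96..100  crc  (4B, 4-aligned)
100..104  -- tail padding (4B)
sizeof = 104, alignof = 8
array of 23: 23 × 104 = 2392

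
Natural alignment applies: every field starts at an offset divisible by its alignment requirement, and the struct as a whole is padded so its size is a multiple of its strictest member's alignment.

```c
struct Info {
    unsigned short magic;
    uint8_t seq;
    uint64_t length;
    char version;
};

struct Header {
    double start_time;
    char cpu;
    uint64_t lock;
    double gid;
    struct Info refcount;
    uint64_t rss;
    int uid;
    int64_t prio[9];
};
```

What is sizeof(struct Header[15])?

Info: magic at 0 (size 2, align 2) → ends 2; seq at 2 (size 1, align 1) → ends 3; pad 5 to align 8 for length; length at 8 (size 8, align 8) → ends 16; version at 16 (size 1, align 1) → ends 17; tail pad 7 to reach multiple of 8; total 24 bytes, alignment 8
start_time at 0 (size 8, align 8) → ends 8
cpu at 8 (size 1, align 1) → ends 9
pad 7 to align 8 for lock
lock at 16 (size 8, align 8) → ends 24
gid at 24 (size 8, align 8) → ends 32
refcount at 32 (size 24, align 8) → ends 56
rss at 56 (size 8, align 8) → ends 64
uid at 64 (size 4, align 4) → ends 68
pad 4 to align 8 for prio
prio at 72 (size 72, align 8) → ends 144
total 144 bytes, alignment 8
array of 15: 15 × 144 = 2160

2160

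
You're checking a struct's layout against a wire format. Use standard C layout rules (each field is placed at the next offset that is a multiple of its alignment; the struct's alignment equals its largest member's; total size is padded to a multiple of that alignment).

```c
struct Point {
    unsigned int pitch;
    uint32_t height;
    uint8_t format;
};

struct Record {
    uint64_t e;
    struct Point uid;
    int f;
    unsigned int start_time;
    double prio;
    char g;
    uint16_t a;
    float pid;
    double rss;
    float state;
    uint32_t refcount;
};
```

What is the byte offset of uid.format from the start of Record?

Point: @0: pitch [4B, align 4] → 4; @4: height [4B, align 4] → 8; @8: format [1B, align 1] → 9; +3 tail pad (align 4); size 12, align 4
@0: e [8B, align 8] → 8
@8: uid [12B, align 4] → 20
within Point: format at 8
8 + 8 = 16

16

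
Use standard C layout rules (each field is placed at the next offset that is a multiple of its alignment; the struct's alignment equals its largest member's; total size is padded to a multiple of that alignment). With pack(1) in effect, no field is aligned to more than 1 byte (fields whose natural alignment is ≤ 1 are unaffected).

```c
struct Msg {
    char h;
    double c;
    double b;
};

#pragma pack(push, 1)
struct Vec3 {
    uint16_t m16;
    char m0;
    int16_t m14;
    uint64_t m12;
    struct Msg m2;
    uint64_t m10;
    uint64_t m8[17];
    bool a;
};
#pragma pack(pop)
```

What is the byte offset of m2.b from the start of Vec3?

29

Msg: @0: h [1B, align 1] → 1; +7 pad (align 8); @8: c [8B, align 8] → 16; @16: b [8B, align 8] → 24; size 24, align 8
@0: m16 [2B, align 1] → 2
@2: m0 [1B, align 1] → 3
@3: m14 [2B, align 1] → 5
@5: m12 [8B, align 1] → 13
@13: m2 [24B, align 1] → 37
within Msg: b at 16
13 + 16 = 29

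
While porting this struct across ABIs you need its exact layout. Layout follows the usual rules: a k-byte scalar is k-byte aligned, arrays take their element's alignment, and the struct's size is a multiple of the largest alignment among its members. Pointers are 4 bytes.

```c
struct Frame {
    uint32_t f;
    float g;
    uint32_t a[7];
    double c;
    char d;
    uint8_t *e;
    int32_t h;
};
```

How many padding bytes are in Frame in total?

0..4  f  (4B, 4-aligned)
4..8  g  (4B, 4-aligned)
8..36  a  (28B, 4-aligned)
36..40  -- padding (4B)
40..48  c  (8B, 8-aligned)
48..49  d  (1B, 1-aligned)
49..52  -- padding (3B)
52..56  e  (4B, 4-aligned)
56..60  h  (4B, 4-aligned)
60..64  -- tail padding (4B)
sizeof = 64, alignof = 8
data bytes 53, size 64 → padding 11

11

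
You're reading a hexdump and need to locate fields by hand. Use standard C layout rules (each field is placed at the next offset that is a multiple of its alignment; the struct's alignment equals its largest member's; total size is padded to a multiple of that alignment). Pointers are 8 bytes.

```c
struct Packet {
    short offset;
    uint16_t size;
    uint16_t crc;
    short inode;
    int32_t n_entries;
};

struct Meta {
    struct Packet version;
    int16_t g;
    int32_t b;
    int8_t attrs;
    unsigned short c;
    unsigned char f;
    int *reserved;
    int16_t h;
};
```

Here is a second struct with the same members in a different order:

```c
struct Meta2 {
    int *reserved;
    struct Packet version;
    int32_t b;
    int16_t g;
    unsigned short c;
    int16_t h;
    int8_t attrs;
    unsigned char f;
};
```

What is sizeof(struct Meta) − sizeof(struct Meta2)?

Packet: offset at 0 (size 2, align 2) → ends 2; size at 2 (size 2, align 2) → ends 4; crc at 4 (size 2, align 2) → ends 6; inode at 6 (size 2, align 2) → ends 8; n_entries at 8 (size 4, align 4) → ends 12; total 12 bytes, alignment 4
version at 0 (size 12, align 4) → ends 12
g at 12 (size 2, align 2) → ends 14
pad 2 to align 4 for b
b at 16 (size 4, align 4) → ends 20
attrs at 20 (size 1, align 1) → ends 21
pad 1 to align 2 for c
c at 22 (size 2, align 2) → ends 24
f at 24 (size 1, align 1) → ends 25
pad 7 to align 8 for reserved
reserved at 32 (size 8, align 8) → ends 40
h at 40 (size 2, align 2) → ends 42
tail pad 6 to reach multiple of 8
total 48 bytes, alignment 8
— Meta2 —
reserved at 0 (size 8, align 8) → ends 8
version at 8 (size 12, align 4) → ends 20
b at 20 (size 4, align 4) → ends 24
g at 24 (size 2, align 2) → ends 26
c at 26 (size 2, align 2) → ends 28
h at 28 (size 2, align 2) → ends 30
attrs at 30 (size 1, align 1) → ends 31
f at 31 (size 1, align 1) → ends 32
total 32 bytes, alignment 8
48 − 32 = 16

16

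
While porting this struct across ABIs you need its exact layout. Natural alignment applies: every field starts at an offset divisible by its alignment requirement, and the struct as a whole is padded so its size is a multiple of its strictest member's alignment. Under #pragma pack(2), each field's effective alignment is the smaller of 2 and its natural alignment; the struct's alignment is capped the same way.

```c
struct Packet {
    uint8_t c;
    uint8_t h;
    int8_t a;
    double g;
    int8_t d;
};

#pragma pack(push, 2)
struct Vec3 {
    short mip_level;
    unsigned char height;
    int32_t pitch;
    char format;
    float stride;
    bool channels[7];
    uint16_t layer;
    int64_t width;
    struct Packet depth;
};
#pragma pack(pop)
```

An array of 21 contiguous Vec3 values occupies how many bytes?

1176

Packet: 0..1  c  (1B, 1-aligned); 1..2  h  (1B, 1-aligned); 2..3  a  (1B, 1-aligned); 3..8  -- padding (5B); 8..16  g  (8B, 8-aligned); 16..17  d  (1B, 1-aligned); 17..24  -- tail padding (7B); sizeof = 24, alignof = 8
0..2  mip_level  (2B, 2-aligned)
2..3  height  (1B, 1-aligned)
3..4  -- padding (1B)
4..8  pitch  (4B, 2-aligned)
8..9  format  (1B, 1-aligned)
9..10  -- padding (1B)
10..14  stride  (4B, 2-aligned)
14..21  channels  (7B, 1-aligned)
21..22  -- padding (1B)
22..24  layer  (2B, 2-aligned)
24..32  width  (8B, 2-aligned)
32..56  depth  (24B, 2-aligned)
sizeof = 56, alignof = 2
array of 21: 21 × 56 = 1176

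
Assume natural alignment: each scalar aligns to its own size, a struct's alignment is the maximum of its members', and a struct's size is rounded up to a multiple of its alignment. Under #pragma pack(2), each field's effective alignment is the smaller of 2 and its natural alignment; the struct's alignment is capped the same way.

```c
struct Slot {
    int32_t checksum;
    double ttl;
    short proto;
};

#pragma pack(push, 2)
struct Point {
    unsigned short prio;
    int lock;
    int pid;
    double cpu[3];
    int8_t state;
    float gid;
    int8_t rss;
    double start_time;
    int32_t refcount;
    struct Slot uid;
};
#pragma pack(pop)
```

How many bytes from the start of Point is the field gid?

Slot: 0..4  checksum  (4B, 4-aligned); 4..8  -- padding (4B); 8..16  ttl  (8B, 8-aligned); 16..18  proto  (2B, 2-aligned); 18..24  -- tail padding (6B); sizeof = 24, alignof = 8
0..2  prio  (2B, 2-aligned)
2..6  lock  (4B, 2-aligned)
6..10  pid  (4B, 2-aligned)
10..34  cpu  (24B, 2-aligned)
34..35  state  (1B, 1-aligned)
35..36  -- padding (1B)
36..40  gid  (4B, 2-aligned)

36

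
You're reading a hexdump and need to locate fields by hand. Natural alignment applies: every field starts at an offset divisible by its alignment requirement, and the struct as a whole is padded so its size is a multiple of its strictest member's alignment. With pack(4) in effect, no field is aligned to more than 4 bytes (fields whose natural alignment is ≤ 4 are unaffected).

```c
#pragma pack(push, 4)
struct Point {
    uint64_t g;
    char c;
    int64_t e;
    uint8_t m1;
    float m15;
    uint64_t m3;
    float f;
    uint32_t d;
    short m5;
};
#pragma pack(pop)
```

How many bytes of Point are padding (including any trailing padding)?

8

g at 0 (size 8, align 4) → ends 8
c at 8 (size 1, align 1) → ends 9
pad 3 to align 4 for e
e at 12 (size 8, align 4) → ends 20
m1 at 20 (size 1, align 1) → ends 21
pad 3 to align 4 for m15
m15 at 24 (size 4, align 4) → ends 28
m3 at 28 (size 8, align 4) → ends 36
f at 36 (size 4, align 4) → ends 40
d at 40 (size 4, align 4) → ends 44
m5 at 44 (size 2, align 2) → ends 46
tail pad 2 to reach multiple of 4
total 48 bytes, alignment 4
data bytes 40, size 48 → padding 8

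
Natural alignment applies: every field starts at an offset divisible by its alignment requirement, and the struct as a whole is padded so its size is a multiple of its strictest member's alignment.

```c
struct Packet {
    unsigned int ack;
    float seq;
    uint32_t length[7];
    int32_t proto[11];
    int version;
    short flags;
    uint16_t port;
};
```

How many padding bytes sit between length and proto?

ack at 0 (size 4, align 4) → ends 4
seq at 4 (size 4, align 4) → ends 8
length at 8 (size 28, align 4) → ends 36
proto at 36 (size 44, align 4) → ends 80

0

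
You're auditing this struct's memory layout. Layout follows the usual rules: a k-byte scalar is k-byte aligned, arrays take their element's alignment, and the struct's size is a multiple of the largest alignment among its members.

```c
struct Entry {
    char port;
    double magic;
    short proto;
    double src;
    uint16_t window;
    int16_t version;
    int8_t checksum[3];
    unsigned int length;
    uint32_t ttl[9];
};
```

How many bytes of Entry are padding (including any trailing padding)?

14

@0: port [1B, align 1] → 1
+7 pad (align 8)
@8: magic [8B, align 8] → 16
@16: proto [2B, align 2] → 18
+6 pad (align 8)
@24: src [8B, align 8] → 32
@32: window [2B, align 2] → 34
@34: version [2B, align 2] → 36
@36: checksum [3B, align 1] → 39
+1 pad (align 4)
@40: length [4B, align 4] → 44
@44: ttl [36B, align 4] → 80
size 80, align 8
data bytes 66, size 80 → padding 14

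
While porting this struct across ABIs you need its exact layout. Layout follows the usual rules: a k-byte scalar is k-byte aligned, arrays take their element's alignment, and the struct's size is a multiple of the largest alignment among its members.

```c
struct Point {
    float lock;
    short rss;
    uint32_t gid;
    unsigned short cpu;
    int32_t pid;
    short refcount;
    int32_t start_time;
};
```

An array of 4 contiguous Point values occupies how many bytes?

lock at 0 (size 4, align 4) → ends 4
rss at 4 (size 2, align 2) → ends 6
pad 2 to align 4 for gid
gid at 8 (size 4, align 4) → ends 12
cpu at 12 (size 2, align 2) → ends 14
pad 2 to align 4 for pid
pid at 16 (size 4, align 4) → ends 20
refcount at 20 (size 2, align 2) → ends 22
pad 2 to align 4 for start_time
start_time at 24 (size 4, align 4) → ends 28
total 28 bytes, alignment 4
array of 4: 4 × 28 = 112

112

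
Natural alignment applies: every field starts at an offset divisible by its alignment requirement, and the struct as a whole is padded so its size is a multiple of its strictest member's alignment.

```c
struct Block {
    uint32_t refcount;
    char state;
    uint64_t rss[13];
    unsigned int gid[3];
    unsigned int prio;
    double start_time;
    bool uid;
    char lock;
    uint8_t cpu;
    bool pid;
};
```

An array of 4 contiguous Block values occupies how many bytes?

@0: refcount [4B, align 4] → 4
@4: state [1B, align 1] → 5
+3 pad (align 8)
@8: rss [104B, align 8] → 112
@112: gid [12B, align 4] → 124
@124: prio [4B, align 4] → 128
@128: start_time [8B, align 8] → 136
@136: uid [1B, align 1] → 137
@137: lock [1B, align 1] → 138
@138: cpu [1B, align 1] → 139
@139: pid [1B, align 1] → 140
+4 tail pad (align 8)
size 144, align 8
array of 4: 4 × 144 = 576

576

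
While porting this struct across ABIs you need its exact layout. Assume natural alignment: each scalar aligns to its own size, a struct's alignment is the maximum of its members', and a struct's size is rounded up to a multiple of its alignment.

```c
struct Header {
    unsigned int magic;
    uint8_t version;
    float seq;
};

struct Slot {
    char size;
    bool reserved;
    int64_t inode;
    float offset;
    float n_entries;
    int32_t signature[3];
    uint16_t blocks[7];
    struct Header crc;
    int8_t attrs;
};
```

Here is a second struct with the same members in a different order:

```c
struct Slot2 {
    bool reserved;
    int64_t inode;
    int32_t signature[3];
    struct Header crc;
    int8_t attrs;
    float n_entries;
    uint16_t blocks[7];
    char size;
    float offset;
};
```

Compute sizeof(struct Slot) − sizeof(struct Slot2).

Header: @0: magic [4B, align 4] → 4; @4: version [1B, align 1] → 5; +3 pad (align 4); @8: seq [4B, align 4] → 12; size 12, align 4
@0: size [1B, align 1] → 1
@1: reserved [1B, align 1] → 2
+6 pad (align 8)
@8: inode [8B, align 8] → 16
@16: offset [4B, align 4] → 20
@20: n_entries [4B, align 4] → 24
@24: signature [12B, align 4] → 36
@36: blocks [14B, align 2] → 50
+2 pad (align 4)
@52: crc [12B, align 4] → 64
@64: attrs [1B, align 1] → 65
+7 tail pad (align 8)
size 72, align 8
— Slot2 —
@0: reserved [1B, align 1] → 1
+7 pad (align 8)
@8: inode [8B, align 8] → 16
@16: signature [12B, align 4] → 28
@28: crc [12B, align 4] → 40
@40: attrs [1B, align 1] → 41
+3 pad (align 4)
@44: n_entries [4B, align 4] → 48
@48: blocks [14B, align 2] → 62
@62: size [1B, align 1] → 63
+1 pad (align 4)
@64: offset [4B, align 4] → 68
+4 tail pad (align 8)
size 72, align 8
72 − 72 = 0

0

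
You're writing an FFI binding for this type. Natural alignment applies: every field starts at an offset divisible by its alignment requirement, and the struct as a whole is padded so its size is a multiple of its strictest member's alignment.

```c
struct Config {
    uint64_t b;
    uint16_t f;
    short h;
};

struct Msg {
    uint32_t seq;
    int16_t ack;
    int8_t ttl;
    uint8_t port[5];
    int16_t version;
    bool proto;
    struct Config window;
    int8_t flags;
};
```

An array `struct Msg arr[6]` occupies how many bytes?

Config: b at 0 (size 8, align 8) → ends 8; f at 8 (size 2, align 2) → ends 10; h at 10 (size 2, align 2) → ends 12; tail pad 4 to reach multiple of 8; total 16 bytes, alignment 8
seq at 0 (size 4, align 4) → ends 4
ack at 4 (size 2, align 2) → ends 6
ttl at 6 (size 1, align 1) → ends 7
port at 7 (size 5, align 1) → ends 12
version at 12 (size 2, align 2) → ends 14
proto at 14 (size 1, align 1) → ends 15
pad 1 to align 8 for window
window at 16 (size 16, align 8) → ends 32
flags at 32 (size 1, align 1) → ends 33
tail pad 7 to reach multiple of 8
total 40 bytes, alignment 8
array of 6: 6 × 40 = 240

240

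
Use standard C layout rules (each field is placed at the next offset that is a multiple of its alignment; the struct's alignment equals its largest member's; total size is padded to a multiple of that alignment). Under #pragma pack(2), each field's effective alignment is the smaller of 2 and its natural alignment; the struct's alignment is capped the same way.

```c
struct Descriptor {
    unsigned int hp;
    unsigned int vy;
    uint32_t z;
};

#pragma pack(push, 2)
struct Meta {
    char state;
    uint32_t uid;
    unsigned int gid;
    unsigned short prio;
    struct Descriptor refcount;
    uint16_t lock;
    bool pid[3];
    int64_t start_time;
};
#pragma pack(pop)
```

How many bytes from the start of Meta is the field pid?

26

Descriptor: hp at 0 (size 4, align 4) → ends 4; vy at 4 (size 4, align 4) → ends 8; z at 8 (size 4, align 4) → ends 12; total 12 bytes, alignment 4
state at 0 (size 1, align 1) → ends 1
pad 1 to align 2 for uid
uid at 2 (size 4, align 2) → ends 6
gid at 6 (size 4, align 2) → ends 10
prio at 10 (size 2, align 2) → ends 12
refcount at 12 (size 12, align 2) → ends 24
lock at 24 (size 2, align 2) → ends 26
pid at 26 (size 3, align 1) → ends 29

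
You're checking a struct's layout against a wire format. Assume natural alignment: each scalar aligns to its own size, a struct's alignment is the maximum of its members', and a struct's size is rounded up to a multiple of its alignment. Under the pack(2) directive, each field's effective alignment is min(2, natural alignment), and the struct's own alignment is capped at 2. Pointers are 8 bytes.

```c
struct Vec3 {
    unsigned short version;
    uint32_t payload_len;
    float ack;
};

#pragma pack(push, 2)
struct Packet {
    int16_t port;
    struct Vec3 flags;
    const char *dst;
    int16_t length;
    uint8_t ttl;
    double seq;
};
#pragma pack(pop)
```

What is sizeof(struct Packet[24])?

816

Vec3: @0: version [2B, align 2] → 2; +2 pad (align 4); @4: payload_len [4B, align 4] → 8; @8: ack [4B, align 4] → 12; size 12, align 4
@0: port [2B, align 2] → 2
@2: flags [12B, align 2] → 14
@14: dst [8B, align 2] → 22
@22: length [2B, align 2] → 24
@24: ttl [1B, align 1] → 25
+1 pad (align 2)
@26: seq [8B, align 2] → 34
size 34, align 2
array of 24: 24 × 34 = 816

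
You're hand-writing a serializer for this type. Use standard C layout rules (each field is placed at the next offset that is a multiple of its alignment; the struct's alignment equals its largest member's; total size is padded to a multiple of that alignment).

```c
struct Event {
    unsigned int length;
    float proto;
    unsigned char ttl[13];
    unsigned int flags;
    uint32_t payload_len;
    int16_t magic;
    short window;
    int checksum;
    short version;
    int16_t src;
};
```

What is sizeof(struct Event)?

44

@0: length [4B, align 4] → 4
@4: proto [4B, align 4] → 8
@8: ttl [13B, align 1] → 21
+3 pad (align 4)
@24: flags [4B, align 4] → 28
@28: payload_len [4B, align 4] → 32
@32: magic [2B, align 2] → 34
@34: window [2B, align 2] → 36
@36: checksum [4B, align 4] → 40
@40: version [2B, align 2] → 42
@42: src [2B, align 2] → 44
size 44, align 4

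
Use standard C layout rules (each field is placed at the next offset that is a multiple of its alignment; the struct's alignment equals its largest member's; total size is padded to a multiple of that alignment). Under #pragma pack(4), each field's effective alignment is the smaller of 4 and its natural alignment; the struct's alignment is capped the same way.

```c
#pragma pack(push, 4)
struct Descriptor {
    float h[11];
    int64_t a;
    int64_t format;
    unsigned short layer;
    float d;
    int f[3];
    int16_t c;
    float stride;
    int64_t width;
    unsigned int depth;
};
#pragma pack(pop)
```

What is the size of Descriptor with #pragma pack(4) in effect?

100

0..44  h  (44B, 4-aligned)
44..52  a  (8B, 4-aligned)
52..60  format  (8B, 4-aligned)
60..62  layer  (2B, 2-aligned)
62..64  -- padding (2B)
64..68  d  (4B, 4-aligned)
68..80  f  (12B, 4-aligned)
80..82  c  (2B, 2-aligned)
82..84  -- padding (2B)
84..88  stride  (4B, 4-aligned)
88..96  width  (8B, 4-aligned)
96..100  depth  (4B, 4-aligned)
sizeof = 100, alignof = 4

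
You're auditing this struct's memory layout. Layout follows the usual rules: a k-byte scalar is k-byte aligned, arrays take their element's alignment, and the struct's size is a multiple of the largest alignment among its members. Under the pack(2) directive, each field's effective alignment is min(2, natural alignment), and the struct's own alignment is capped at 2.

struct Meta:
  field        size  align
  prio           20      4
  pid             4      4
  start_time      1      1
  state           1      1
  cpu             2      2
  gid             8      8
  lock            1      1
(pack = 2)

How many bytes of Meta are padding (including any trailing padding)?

1

0..20  prio  (20B, 2-aligned)
20..24  pid  (4B, 2-aligned)
24..25  start_time  (1B, 1-aligned)
25..26  state  (1B, 1-aligned)
26..28  cpu  (2B, 2-aligned)
28..36  gid  (8B, 2-aligned)
36..37  lock  (1B, 1-aligned)
37..38  -- tail padding (1B)
sizeof = 38, alignof = 2
data bytes 37, size 38 → padding 1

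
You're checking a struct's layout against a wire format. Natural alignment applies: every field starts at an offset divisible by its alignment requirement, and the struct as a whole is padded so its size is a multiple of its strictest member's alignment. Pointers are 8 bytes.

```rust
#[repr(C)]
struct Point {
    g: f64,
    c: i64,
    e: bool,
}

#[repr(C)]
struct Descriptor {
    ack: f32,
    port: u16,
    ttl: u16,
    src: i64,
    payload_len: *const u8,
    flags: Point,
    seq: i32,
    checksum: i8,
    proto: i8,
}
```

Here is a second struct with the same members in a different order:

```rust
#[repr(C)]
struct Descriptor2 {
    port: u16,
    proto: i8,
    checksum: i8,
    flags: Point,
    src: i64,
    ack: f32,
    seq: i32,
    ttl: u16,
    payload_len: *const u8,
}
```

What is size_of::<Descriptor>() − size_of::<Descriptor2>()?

-8

Point: 0..8  g  (8B, 8-aligned); 8..16  c  (8B, 8-aligned); 16..17  e  (1B, 1-aligned); 17..24  -- tail padding (7B); sizeof = 24, alignof = 8
0..4  ack  (4B, 4-aligned)
4..6  port  (2B, 2-aligned)
6..8  ttl  (2B, 2-aligned)
8..16  src  (8B, 8-aligned)
16..24  payload_len  (8B, 8-aligned)
24..48  flags  (24B, 8-aligned)
48..52  seq  (4B, 4-aligned)
52..53  checksum  (1B, 1-aligned)
53..54  proto  (1B, 1-aligned)
54..56  -- tail padding (2B)
sizeof = 56, alignof = 8
— Descriptor2 —
0..2  port  (2B, 2-aligned)
2..3  proto  (1B, 1-aligned)
3..4  checksum  (1B, 1-aligned)
4..8  -- padding (4B)
8..32  flags  (24B, 8-aligned)
32..40  src  (8B, 8-aligned)
40..44  ack  (4B, 4-aligned)
44..48  seq  (4B, 4-aligned)
48..50  ttl  (2B, 2-aligned)
50..56  -- padding (6B)
56..64  payload_len  (8B, 8-aligned)
sizeof = 64, alignof = 8
56 − 64 = -8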